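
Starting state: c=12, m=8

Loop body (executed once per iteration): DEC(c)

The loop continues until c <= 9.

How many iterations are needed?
3

Tracing iterations:
Initial: c=12, m=8
After iteration 1: c=11, m=8
After iteration 2: c=10, m=8
After iteration 3: c=9, m=8
c <= 9 now holds, so the loop exits after 3 iterations.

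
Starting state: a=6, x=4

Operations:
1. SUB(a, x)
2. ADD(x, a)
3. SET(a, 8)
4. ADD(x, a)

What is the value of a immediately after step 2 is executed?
a = 2

Tracing a through execution:
Initial: a = 6
After step 1 (SUB(a, x)): a = 2
After step 2 (ADD(x, a)): a = 2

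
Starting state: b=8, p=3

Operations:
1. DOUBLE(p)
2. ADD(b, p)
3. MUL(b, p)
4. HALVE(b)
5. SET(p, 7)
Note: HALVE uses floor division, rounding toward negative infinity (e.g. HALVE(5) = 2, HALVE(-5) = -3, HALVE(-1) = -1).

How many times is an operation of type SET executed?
1

Counting SET operations:
Step 5: SET(p, 7) ← SET
Total: 1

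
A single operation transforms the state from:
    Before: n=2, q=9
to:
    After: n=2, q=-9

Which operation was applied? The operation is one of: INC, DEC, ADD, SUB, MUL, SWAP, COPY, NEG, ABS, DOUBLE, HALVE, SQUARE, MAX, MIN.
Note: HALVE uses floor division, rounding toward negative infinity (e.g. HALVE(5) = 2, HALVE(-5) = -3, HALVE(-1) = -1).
NEG(q)

Analyzing the change:
Before: n=2, q=9
After: n=2, q=-9
Variable q changed from 9 to -9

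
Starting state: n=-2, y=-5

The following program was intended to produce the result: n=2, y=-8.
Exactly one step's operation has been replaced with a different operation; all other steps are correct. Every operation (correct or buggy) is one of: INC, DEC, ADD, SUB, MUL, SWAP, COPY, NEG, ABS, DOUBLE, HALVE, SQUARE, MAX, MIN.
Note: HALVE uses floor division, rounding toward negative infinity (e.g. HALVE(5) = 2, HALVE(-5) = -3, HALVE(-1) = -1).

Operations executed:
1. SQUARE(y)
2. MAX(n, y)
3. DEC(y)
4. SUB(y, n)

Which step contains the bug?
Step 1

Trace with buggy code:
Initial: n=-2, y=-5
After step 1: n=-2, y=25
After step 2: n=25, y=25
After step 3: n=25, y=24
After step 4: n=25, y=-1
Actual final n=25, y=-1 ≠ expected n=2, y=-8.
Step 1 is the only position where a single-operation replacement can produce the expected result.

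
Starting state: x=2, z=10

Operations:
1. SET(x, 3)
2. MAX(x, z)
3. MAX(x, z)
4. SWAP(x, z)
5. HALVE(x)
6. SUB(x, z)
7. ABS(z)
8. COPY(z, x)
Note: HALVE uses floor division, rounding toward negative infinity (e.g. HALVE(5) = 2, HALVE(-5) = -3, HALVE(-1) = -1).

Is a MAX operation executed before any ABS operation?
Yes

First MAX: step 2
First ABS: step 7
Since 2 < 7, MAX comes first.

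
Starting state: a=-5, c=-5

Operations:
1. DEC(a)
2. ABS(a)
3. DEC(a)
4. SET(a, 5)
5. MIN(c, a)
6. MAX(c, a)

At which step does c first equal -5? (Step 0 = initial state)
Step 0

Tracing c:
Initial: c = -5 ← first occurrence
After step 1: c = -5
After step 2: c = -5
After step 3: c = -5
After step 4: c = -5
After step 5: c = -5
After step 6: c = 5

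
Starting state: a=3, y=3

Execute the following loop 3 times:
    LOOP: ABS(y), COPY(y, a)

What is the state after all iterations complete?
a=3, y=3

Iteration trace:
Start: a=3, y=3
After iteration 1: a=3, y=3
After iteration 2: a=3, y=3
After iteration 3: a=3, y=3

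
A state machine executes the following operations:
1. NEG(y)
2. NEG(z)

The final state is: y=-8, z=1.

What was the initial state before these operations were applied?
y=8, z=-1

Working backwards:
Final state: y=-8, z=1
Before step 2 (NEG(z)): y=-8, z=-1
Before step 1 (NEG(y)): y=8, z=-1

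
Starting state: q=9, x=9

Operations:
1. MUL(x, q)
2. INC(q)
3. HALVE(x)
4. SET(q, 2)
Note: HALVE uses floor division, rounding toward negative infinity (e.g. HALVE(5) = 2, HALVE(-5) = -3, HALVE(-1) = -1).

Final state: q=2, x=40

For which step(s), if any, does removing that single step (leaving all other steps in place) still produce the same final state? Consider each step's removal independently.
Step(s) 2

Testing removal of each single step:
Without step 1: final = q=2, x=4 (different)
Without step 2: final = q=2, x=40 (same)
Without step 3: final = q=2, x=81 (different)
Without step 4: final = q=10, x=40 (different)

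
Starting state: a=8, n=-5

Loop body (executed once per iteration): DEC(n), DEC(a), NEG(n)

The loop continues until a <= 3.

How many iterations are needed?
5

Tracing iterations:
Initial: a=8, n=-5
After iteration 1: a=7, n=6
After iteration 2: a=6, n=-5
After iteration 3: a=5, n=6
After iteration 4: a=4, n=-5
After iteration 5: a=3, n=6
a <= 3 now holds, so the loop exits after 5 iterations.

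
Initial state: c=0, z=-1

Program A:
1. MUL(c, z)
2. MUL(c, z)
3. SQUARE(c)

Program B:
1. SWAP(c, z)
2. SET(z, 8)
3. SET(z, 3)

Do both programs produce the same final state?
No

Program A final state: c=0, z=-1
Program B final state: c=-1, z=3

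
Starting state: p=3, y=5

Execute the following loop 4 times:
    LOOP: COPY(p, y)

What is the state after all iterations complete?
p=5, y=5

Iteration trace:
Start: p=3, y=5
After iteration 1: p=5, y=5
After iteration 2: p=5, y=5
After iteration 3: p=5, y=5
After iteration 4: p=5, y=5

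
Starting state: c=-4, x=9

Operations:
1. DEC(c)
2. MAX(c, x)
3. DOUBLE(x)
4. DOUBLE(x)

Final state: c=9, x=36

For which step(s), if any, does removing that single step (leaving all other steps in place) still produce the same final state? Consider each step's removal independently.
Step(s) 1

Testing removal of each single step:
Without step 1: final = c=9, x=36 (same)
Without step 2: final = c=-5, x=36 (different)
Without step 3: final = c=9, x=18 (different)
Without step 4: final = c=9, x=18 (different)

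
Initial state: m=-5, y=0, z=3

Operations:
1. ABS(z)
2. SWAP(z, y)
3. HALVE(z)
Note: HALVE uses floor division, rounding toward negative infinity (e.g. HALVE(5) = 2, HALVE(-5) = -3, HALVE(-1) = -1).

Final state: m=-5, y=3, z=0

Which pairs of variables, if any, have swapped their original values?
(z, y)

Comparing initial and final values:
m: -5 → -5
z: 3 → 0
y: 0 → 3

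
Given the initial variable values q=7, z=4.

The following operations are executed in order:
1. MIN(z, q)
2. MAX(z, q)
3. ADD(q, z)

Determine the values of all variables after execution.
{q: 14, z: 7}

Step-by-step execution:
Initial: q=7, z=4
After step 1 (MIN(z, q)): q=7, z=4
After step 2 (MAX(z, q)): q=7, z=7
After step 3 (ADD(q, z)): q=14, z=7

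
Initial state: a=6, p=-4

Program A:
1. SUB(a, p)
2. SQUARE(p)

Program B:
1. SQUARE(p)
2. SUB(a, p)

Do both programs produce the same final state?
No

Program A final state: a=10, p=16
Program B final state: a=-10, p=16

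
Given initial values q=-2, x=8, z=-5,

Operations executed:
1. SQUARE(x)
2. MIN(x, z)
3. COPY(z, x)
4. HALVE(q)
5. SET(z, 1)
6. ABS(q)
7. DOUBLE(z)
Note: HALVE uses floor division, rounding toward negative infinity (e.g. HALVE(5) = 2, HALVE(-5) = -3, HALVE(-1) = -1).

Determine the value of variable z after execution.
z = 2

Tracing execution:
Step 1: SQUARE(x) → z = -5
Step 2: MIN(x, z) → z = -5
Step 3: COPY(z, x) → z = -5
Step 4: HALVE(q) → z = -5
Step 5: SET(z, 1) → z = 1
Step 6: ABS(q) → z = 1
Step 7: DOUBLE(z) → z = 2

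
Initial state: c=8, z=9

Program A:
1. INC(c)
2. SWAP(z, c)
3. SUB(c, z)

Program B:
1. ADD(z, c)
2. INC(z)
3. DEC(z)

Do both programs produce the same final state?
No

Program A final state: c=0, z=9
Program B final state: c=8, z=17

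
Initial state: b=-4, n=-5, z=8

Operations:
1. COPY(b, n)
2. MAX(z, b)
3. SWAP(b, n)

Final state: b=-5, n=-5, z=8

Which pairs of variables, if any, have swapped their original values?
None

Comparing initial and final values:
b: -4 → -5
z: 8 → 8
n: -5 → -5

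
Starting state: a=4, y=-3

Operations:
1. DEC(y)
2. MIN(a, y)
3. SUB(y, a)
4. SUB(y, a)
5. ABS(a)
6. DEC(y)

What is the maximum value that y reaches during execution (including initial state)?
4

Values of y at each step:
Initial: y = -3
After step 1: y = -4
After step 2: y = -4
After step 3: y = 0
After step 4: y = 4 ← maximum
After step 5: y = 4
After step 6: y = 3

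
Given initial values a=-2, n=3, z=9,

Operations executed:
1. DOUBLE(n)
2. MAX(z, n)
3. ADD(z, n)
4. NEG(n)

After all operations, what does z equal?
z = 15

Tracing execution:
Step 1: DOUBLE(n) → z = 9
Step 2: MAX(z, n) → z = 9
Step 3: ADD(z, n) → z = 15
Step 4: NEG(n) → z = 15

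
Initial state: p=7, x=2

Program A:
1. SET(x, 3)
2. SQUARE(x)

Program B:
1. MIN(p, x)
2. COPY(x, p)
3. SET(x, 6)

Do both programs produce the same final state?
No

Program A final state: p=7, x=9
Program B final state: p=2, x=6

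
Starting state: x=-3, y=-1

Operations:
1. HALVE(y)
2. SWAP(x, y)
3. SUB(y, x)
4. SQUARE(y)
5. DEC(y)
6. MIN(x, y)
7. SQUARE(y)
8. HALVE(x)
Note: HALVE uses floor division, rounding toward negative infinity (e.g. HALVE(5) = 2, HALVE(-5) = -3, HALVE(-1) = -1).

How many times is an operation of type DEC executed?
1

Counting DEC operations:
Step 5: DEC(y) ← DEC
Total: 1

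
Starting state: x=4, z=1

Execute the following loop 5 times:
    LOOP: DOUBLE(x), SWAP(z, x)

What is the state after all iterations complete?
x=4, z=32

Iteration trace:
Start: x=4, z=1
After iteration 1: x=1, z=8
After iteration 2: x=8, z=2
After iteration 3: x=2, z=16
After iteration 4: x=16, z=4
After iteration 5: x=4, z=32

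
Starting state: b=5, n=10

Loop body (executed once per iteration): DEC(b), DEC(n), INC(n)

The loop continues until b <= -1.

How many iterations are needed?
6

Tracing iterations:
Initial: b=5, n=10
After iteration 1: b=4, n=10
After iteration 2: b=3, n=10
After iteration 3: b=2, n=10
After iteration 4: b=1, n=10
After iteration 5: b=0, n=10
After iteration 6: b=-1, n=10
b <= -1 now holds, so the loop exits after 6 iterations.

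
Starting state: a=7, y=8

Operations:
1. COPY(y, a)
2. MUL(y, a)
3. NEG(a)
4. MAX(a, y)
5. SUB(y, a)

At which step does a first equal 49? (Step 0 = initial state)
Step 4

Tracing a:
Initial: a = 7
After step 1: a = 7
After step 2: a = 7
After step 3: a = -7
After step 4: a = 49 ← first occurrence
After step 5: a = 49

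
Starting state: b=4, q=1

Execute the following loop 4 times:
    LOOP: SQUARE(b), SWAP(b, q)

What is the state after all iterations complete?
b=256, q=1

Iteration trace:
Start: b=4, q=1
After iteration 1: b=1, q=16
After iteration 2: b=16, q=1
After iteration 3: b=1, q=256
After iteration 4: b=256, q=1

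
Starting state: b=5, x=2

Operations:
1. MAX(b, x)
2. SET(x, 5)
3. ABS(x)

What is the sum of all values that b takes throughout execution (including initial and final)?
20

Values of b at each step:
Initial: b = 5
After step 1: b = 5
After step 2: b = 5
After step 3: b = 5
Sum = 5 + 5 + 5 + 5 = 20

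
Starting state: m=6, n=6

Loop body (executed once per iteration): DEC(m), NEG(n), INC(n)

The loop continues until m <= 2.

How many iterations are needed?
4

Tracing iterations:
Initial: m=6, n=6
After iteration 1: m=5, n=-5
After iteration 2: m=4, n=6
After iteration 3: m=3, n=-5
After iteration 4: m=2, n=6
m <= 2 now holds, so the loop exits after 4 iterations.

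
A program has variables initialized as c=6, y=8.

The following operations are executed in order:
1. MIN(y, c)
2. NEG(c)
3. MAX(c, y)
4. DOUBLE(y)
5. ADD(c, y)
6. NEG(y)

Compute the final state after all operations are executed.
{c: 18, y: -12}

Step-by-step execution:
Initial: c=6, y=8
After step 1 (MIN(y, c)): c=6, y=6
After step 2 (NEG(c)): c=-6, y=6
After step 3 (MAX(c, y)): c=6, y=6
After step 4 (DOUBLE(y)): c=6, y=12
After step 5 (ADD(c, y)): c=18, y=12
After step 6 (NEG(y)): c=18, y=-12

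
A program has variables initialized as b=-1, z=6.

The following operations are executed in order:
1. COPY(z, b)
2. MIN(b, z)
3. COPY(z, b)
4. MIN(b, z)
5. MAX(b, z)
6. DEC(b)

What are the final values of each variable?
{b: -2, z: -1}

Step-by-step execution:
Initial: b=-1, z=6
After step 1 (COPY(z, b)): b=-1, z=-1
After step 2 (MIN(b, z)): b=-1, z=-1
After step 3 (COPY(z, b)): b=-1, z=-1
After step 4 (MIN(b, z)): b=-1, z=-1
After step 5 (MAX(b, z)): b=-1, z=-1
After step 6 (DEC(b)): b=-2, z=-1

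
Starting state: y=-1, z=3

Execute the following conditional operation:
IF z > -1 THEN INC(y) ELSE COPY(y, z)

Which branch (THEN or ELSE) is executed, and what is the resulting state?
Branch: THEN, Final state: y=0, z=3

Evaluating condition: z > -1
z = 3
Condition is True, so THEN branch executes
After INC(y): y=0, z=3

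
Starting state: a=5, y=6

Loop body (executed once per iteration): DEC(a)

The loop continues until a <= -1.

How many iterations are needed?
6

Tracing iterations:
Initial: a=5, y=6
After iteration 1: a=4, y=6
After iteration 2: a=3, y=6
After iteration 3: a=2, y=6
After iteration 4: a=1, y=6
After iteration 5: a=0, y=6
After iteration 6: a=-1, y=6
a <= -1 now holds, so the loop exits after 6 iterations.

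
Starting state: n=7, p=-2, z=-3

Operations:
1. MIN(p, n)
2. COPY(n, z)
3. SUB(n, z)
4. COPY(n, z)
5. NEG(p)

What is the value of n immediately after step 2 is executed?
n = -3

Tracing n through execution:
Initial: n = 7
After step 1 (MIN(p, n)): n = 7
After step 2 (COPY(n, z)): n = -3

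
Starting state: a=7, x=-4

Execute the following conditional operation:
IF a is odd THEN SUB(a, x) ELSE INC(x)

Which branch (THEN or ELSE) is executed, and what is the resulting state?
Branch: THEN, Final state: a=11, x=-4

Evaluating condition: a is odd
Condition is True, so THEN branch executes
After SUB(a, x): a=11, x=-4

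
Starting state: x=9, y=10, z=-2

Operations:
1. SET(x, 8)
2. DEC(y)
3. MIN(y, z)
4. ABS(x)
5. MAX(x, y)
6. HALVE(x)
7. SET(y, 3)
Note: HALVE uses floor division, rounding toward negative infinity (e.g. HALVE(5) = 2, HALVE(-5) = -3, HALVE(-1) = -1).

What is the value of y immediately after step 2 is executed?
y = 9

Tracing y through execution:
Initial: y = 10
After step 1 (SET(x, 8)): y = 10
After step 2 (DEC(y)): y = 9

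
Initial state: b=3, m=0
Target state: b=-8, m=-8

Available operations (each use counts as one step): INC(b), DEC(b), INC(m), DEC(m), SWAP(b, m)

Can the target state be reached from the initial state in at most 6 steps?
No

The target state cannot be reached within 6 steps.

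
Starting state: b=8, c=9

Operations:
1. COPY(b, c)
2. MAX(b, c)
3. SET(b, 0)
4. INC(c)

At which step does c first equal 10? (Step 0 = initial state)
Step 4

Tracing c:
Initial: c = 9
After step 1: c = 9
After step 2: c = 9
After step 3: c = 9
After step 4: c = 10 ← first occurrence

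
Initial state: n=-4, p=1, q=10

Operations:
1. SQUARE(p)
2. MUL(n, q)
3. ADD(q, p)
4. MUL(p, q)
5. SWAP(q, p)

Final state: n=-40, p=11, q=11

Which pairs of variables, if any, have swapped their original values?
None

Comparing initial and final values:
p: 1 → 11
n: -4 → -40
q: 10 → 11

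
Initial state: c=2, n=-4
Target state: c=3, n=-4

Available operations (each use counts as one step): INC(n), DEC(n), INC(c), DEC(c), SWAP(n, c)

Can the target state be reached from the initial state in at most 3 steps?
Yes

Path (1 step): INC(c)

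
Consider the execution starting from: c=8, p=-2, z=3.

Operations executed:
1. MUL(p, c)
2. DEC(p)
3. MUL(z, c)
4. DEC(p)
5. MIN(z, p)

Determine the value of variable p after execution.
p = -18

Tracing execution:
Step 1: MUL(p, c) → p = -16
Step 2: DEC(p) → p = -17
Step 3: MUL(z, c) → p = -17
Step 4: DEC(p) → p = -18
Step 5: MIN(z, p) → p = -18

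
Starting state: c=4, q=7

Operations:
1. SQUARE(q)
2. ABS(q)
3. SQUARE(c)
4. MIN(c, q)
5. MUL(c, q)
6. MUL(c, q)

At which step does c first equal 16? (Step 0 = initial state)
Step 3

Tracing c:
Initial: c = 4
After step 1: c = 4
After step 2: c = 4
After step 3: c = 16 ← first occurrence
After step 4: c = 16
After step 5: c = 784
After step 6: c = 38416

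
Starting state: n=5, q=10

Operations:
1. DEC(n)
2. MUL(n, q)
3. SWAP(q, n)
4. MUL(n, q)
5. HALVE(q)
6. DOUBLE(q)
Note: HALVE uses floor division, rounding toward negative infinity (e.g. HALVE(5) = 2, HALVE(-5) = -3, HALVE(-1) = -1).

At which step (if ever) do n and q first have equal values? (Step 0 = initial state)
Never

n and q never become equal during execution.

Comparing values at each step:
Initial: n=5, q=10
After step 1: n=4, q=10
After step 2: n=40, q=10
After step 3: n=10, q=40
After step 4: n=400, q=40
After step 5: n=400, q=20
After step 6: n=400, q=40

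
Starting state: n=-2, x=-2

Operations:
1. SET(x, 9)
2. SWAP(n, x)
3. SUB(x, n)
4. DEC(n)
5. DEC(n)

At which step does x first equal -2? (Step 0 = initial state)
Step 0

Tracing x:
Initial: x = -2 ← first occurrence
After step 1: x = 9
After step 2: x = -2
After step 3: x = -11
After step 4: x = -11
After step 5: x = -11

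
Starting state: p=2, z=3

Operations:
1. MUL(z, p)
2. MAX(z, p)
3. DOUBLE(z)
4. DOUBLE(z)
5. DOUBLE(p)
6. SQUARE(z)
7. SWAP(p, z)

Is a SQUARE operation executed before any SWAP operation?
Yes

First SQUARE: step 6
First SWAP: step 7
Since 6 < 7, SQUARE comes first.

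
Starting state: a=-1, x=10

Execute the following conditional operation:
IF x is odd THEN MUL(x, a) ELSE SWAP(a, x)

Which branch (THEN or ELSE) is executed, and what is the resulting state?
Branch: ELSE, Final state: a=10, x=-1

Evaluating condition: x is odd
Condition is False, so ELSE branch executes
After SWAP(a, x): a=10, x=-1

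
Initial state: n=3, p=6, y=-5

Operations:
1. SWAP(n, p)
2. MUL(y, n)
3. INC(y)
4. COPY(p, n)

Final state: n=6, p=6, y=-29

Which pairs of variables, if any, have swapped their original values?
None

Comparing initial and final values:
n: 3 → 6
y: -5 → -29
p: 6 → 6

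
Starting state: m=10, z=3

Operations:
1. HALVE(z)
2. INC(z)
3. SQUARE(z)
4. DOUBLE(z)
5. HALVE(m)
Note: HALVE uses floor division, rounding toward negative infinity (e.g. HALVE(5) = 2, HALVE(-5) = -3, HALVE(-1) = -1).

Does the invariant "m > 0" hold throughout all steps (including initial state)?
Yes

The invariant holds at every step.

State at each step:
Initial: m=10, z=3
After step 1: m=10, z=1
After step 2: m=10, z=2
After step 3: m=10, z=4
After step 4: m=10, z=8
After step 5: m=5, z=8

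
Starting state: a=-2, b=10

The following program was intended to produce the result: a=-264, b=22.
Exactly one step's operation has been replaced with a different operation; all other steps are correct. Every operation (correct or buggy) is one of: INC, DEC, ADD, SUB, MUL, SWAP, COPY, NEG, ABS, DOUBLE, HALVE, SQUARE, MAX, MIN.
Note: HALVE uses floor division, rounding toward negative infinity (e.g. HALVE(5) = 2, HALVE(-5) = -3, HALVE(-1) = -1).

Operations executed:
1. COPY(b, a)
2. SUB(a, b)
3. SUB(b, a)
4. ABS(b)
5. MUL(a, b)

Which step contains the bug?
Step 1

Trace with buggy code:
Initial: a=-2, b=10
After step 1: a=-2, b=-2
After step 2: a=0, b=-2
After step 3: a=0, b=-2
After step 4: a=0, b=2
After step 5: a=0, b=2
Actual final a=0, b=2 ≠ expected a=-264, b=22.
Step 1 is the only position where a single-operation replacement can produce the expected result.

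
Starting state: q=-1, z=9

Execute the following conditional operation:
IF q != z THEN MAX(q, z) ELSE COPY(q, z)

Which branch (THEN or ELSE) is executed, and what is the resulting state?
Branch: THEN, Final state: q=9, z=9

Evaluating condition: q != z
q = -1, z = 9
Condition is True, so THEN branch executes
After MAX(q, z): q=9, z=9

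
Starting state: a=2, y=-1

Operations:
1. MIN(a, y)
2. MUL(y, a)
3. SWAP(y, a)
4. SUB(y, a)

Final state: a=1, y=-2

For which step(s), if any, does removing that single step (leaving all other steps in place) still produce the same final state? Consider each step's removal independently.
None - removing any single step changes the final result

Testing removal of each single step:
Without step 1: final = a=-2, y=4 (different)
Without step 2: final = a=-1, y=0 (different)
Without step 3: final = a=-1, y=2 (different)
Without step 4: final = a=1, y=-1 (different)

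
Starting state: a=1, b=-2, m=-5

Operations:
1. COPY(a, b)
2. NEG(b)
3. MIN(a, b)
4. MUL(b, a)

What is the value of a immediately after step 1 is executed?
a = -2

Tracing a through execution:
Initial: a = 1
After step 1 (COPY(a, b)): a = -2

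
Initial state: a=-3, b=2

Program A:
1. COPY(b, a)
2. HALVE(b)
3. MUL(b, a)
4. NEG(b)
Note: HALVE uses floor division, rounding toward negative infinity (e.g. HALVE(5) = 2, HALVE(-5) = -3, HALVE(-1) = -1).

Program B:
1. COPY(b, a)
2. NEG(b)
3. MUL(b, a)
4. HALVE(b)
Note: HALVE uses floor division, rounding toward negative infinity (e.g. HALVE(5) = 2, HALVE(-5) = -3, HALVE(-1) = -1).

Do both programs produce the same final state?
No

Program A final state: a=-3, b=-6
Program B final state: a=-3, b=-5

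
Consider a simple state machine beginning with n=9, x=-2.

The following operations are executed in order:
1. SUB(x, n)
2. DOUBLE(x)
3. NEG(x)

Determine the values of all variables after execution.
{n: 9, x: 22}

Step-by-step execution:
Initial: n=9, x=-2
After step 1 (SUB(x, n)): n=9, x=-11
After step 2 (DOUBLE(x)): n=9, x=-22
After step 3 (NEG(x)): n=9, x=22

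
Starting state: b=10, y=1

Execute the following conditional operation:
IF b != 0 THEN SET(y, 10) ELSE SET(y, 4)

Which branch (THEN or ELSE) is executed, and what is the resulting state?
Branch: THEN, Final state: b=10, y=10

Evaluating condition: b != 0
b = 10
Condition is True, so THEN branch executes
After SET(y, 10): b=10, y=10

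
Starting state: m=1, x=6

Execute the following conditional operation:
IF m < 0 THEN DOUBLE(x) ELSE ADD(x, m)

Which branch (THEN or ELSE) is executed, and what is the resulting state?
Branch: ELSE, Final state: m=1, x=7

Evaluating condition: m < 0
m = 1
Condition is False, so ELSE branch executes
After ADD(x, m): m=1, x=7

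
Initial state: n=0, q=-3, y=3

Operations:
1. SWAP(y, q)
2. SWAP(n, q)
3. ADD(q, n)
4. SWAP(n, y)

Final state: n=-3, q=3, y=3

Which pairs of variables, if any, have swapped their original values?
None

Comparing initial and final values:
n: 0 → -3
y: 3 → 3
q: -3 → 3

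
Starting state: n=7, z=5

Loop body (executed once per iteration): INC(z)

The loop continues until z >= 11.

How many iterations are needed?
6

Tracing iterations:
Initial: n=7, z=5
After iteration 1: n=7, z=6
After iteration 2: n=7, z=7
After iteration 3: n=7, z=8
After iteration 4: n=7, z=9
After iteration 5: n=7, z=10
After iteration 6: n=7, z=11
z >= 11 now holds, so the loop exits after 6 iterations.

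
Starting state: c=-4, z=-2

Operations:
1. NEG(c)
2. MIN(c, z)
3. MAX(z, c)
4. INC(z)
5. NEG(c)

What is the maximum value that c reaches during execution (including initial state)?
4

Values of c at each step:
Initial: c = -4
After step 1: c = 4 ← maximum
After step 2: c = -2
After step 3: c = -2
After step 4: c = -2
After step 5: c = 2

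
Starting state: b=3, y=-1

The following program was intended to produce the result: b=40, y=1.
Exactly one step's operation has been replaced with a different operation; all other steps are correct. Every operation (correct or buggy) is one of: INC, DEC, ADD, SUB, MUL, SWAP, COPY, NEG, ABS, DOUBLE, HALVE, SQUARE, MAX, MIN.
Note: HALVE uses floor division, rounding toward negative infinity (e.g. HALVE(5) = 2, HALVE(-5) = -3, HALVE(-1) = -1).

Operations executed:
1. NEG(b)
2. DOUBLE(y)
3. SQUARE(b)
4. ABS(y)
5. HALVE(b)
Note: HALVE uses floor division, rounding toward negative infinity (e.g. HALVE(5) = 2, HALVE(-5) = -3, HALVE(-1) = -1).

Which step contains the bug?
Step 2

Trace with buggy code:
Initial: b=3, y=-1
After step 1: b=-3, y=-1
After step 2: b=-3, y=-2
After step 3: b=9, y=-2
After step 4: b=9, y=2
After step 5: b=4, y=2
Actual final b=4, y=2 ≠ expected b=40, y=1.
Step 2 is the only position where a single-operation replacement can produce the expected result.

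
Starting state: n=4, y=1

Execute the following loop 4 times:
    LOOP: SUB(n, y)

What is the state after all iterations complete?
n=0, y=1

Iteration trace:
Start: n=4, y=1
After iteration 1: n=3, y=1
After iteration 2: n=2, y=1
After iteration 3: n=1, y=1
After iteration 4: n=0, y=1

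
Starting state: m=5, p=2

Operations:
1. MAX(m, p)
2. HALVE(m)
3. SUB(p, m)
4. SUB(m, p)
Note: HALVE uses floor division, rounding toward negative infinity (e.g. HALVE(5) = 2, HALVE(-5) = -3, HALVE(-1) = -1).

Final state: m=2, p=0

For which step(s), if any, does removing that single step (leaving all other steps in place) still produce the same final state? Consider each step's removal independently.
Step(s) 1, 4

Testing removal of each single step:
Without step 1: final = m=2, p=0 (same)
Without step 2: final = m=8, p=-3 (different)
Without step 3: final = m=0, p=2 (different)
Without step 4: final = m=2, p=0 (same)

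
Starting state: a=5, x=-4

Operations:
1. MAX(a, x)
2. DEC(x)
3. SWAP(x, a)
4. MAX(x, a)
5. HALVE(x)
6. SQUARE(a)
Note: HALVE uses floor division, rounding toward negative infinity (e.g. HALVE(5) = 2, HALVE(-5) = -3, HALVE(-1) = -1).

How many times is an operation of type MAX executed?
2

Counting MAX operations:
Step 1: MAX(a, x) ← MAX
Step 4: MAX(x, a) ← MAX
Total: 2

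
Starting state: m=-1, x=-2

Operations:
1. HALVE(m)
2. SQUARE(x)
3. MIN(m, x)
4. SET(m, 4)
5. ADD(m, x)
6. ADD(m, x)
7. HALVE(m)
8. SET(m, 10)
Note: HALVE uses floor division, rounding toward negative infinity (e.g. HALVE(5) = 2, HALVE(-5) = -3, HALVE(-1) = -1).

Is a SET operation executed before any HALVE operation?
No

First SET: step 4
First HALVE: step 1
Since 4 > 1, HALVE comes first.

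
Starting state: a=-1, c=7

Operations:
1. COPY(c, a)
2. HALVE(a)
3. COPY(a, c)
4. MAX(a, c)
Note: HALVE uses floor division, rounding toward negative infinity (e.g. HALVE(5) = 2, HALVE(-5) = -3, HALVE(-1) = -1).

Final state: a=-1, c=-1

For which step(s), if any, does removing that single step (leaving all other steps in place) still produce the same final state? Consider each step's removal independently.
Step(s) 2, 3, 4

Testing removal of each single step:
Without step 1: final = a=7, c=7 (different)
Without step 2: final = a=-1, c=-1 (same)
Without step 3: final = a=-1, c=-1 (same)
Without step 4: final = a=-1, c=-1 (same)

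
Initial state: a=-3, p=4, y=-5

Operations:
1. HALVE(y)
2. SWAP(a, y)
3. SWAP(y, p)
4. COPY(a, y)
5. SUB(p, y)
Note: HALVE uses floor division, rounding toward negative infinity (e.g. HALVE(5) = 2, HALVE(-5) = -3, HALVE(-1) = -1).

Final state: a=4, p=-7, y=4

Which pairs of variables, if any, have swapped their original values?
None

Comparing initial and final values:
y: -5 → 4
p: 4 → -7
a: -3 → 4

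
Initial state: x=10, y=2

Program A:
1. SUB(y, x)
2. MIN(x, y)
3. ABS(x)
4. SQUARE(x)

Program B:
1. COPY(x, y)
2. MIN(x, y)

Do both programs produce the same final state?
No

Program A final state: x=64, y=-8
Program B final state: x=2, y=2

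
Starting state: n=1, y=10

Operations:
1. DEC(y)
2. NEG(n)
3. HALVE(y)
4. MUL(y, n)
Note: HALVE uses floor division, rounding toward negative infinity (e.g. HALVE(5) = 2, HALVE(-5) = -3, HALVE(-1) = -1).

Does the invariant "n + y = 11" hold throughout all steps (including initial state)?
No, violated after step 1

The invariant is violated after step 1.

State at each step:
Initial: n=1, y=10
After step 1: n=1, y=9
After step 2: n=-1, y=9
After step 3: n=-1, y=4
After step 4: n=-1, y=-4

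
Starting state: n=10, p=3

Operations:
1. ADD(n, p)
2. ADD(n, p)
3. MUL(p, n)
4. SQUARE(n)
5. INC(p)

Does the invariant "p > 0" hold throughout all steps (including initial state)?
Yes

The invariant holds at every step.

State at each step:
Initial: n=10, p=3
After step 1: n=13, p=3
After step 2: n=16, p=3
After step 3: n=16, p=48
After step 4: n=256, p=48
After step 5: n=256, p=49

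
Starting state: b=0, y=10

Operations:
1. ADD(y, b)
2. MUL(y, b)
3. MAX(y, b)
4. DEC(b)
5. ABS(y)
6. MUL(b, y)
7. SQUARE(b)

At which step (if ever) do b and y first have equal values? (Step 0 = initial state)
Step 2

b and y first become equal after step 2.

Comparing values at each step:
Initial: b=0, y=10
After step 1: b=0, y=10
After step 2: b=0, y=0 ← equal!
After step 3: b=0, y=0 ← equal!
After step 4: b=-1, y=0
After step 5: b=-1, y=0
After step 6: b=0, y=0 ← equal!
After step 7: b=0, y=0 ← equal!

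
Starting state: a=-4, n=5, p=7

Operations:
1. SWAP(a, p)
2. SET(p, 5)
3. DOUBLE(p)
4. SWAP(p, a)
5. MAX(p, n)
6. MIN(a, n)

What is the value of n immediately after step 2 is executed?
n = 5

Tracing n through execution:
Initial: n = 5
After step 1 (SWAP(a, p)): n = 5
After step 2 (SET(p, 5)): n = 5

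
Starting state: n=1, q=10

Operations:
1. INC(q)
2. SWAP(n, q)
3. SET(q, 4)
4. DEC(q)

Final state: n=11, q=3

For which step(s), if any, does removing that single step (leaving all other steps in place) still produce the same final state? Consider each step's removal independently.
None - removing any single step changes the final result

Testing removal of each single step:
Without step 1: final = n=10, q=3 (different)
Without step 2: final = n=1, q=3 (different)
Without step 3: final = n=11, q=0 (different)
Without step 4: final = n=11, q=4 (different)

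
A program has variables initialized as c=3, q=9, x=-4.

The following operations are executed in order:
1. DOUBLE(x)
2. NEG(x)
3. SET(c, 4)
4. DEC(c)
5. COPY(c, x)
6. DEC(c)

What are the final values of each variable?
{c: 7, q: 9, x: 8}

Step-by-step execution:
Initial: c=3, q=9, x=-4
After step 1 (DOUBLE(x)): c=3, q=9, x=-8
After step 2 (NEG(x)): c=3, q=9, x=8
After step 3 (SET(c, 4)): c=4, q=9, x=8
After step 4 (DEC(c)): c=3, q=9, x=8
After step 5 (COPY(c, x)): c=8, q=9, x=8
After step 6 (DEC(c)): c=7, q=9, x=8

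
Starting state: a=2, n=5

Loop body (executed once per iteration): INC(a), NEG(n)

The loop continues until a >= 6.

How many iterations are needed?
4

Tracing iterations:
Initial: a=2, n=5
After iteration 1: a=3, n=-5
After iteration 2: a=4, n=5
After iteration 3: a=5, n=-5
After iteration 4: a=6, n=5
a >= 6 now holds, so the loop exits after 4 iterations.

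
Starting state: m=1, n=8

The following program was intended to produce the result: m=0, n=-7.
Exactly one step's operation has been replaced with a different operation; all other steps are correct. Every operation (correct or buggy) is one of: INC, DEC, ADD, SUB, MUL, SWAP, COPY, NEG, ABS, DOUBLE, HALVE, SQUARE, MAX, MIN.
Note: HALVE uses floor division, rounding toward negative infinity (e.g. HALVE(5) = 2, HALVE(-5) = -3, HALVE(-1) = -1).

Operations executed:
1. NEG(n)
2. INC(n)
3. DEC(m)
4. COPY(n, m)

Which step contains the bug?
Step 4

Trace with buggy code:
Initial: m=1, n=8
After step 1: m=1, n=-8
After step 2: m=1, n=-7
After step 3: m=0, n=-7
After step 4: m=0, n=0
Actual final m=0, n=0 ≠ expected m=0, n=-7.
Step 4 is the only position where a single-operation replacement can produce the expected result.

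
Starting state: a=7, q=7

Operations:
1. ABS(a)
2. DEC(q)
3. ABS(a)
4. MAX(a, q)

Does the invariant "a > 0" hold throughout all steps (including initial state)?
Yes

The invariant holds at every step.

State at each step:
Initial: a=7, q=7
After step 1: a=7, q=7
After step 2: a=7, q=6
After step 3: a=7, q=6
After step 4: a=7, q=6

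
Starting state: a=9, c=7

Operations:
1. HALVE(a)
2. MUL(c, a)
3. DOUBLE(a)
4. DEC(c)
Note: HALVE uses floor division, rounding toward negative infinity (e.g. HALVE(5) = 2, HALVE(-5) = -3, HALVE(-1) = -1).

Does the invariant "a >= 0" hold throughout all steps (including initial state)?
Yes

The invariant holds at every step.

State at each step:
Initial: a=9, c=7
After step 1: a=4, c=7
After step 2: a=4, c=28
After step 3: a=8, c=28
After step 4: a=8, c=27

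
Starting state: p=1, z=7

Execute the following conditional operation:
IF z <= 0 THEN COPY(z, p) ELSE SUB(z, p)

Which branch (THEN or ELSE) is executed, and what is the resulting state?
Branch: ELSE, Final state: p=1, z=6

Evaluating condition: z <= 0
z = 7
Condition is False, so ELSE branch executes
After SUB(z, p): p=1, z=6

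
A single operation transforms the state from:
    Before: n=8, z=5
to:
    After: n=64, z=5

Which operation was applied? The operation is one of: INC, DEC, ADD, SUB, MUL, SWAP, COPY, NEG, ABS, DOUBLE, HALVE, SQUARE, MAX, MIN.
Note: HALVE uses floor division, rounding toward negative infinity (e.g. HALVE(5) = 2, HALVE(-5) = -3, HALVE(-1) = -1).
SQUARE(n)

Analyzing the change:
Before: n=8, z=5
After: n=64, z=5
Variable n changed from 8 to 64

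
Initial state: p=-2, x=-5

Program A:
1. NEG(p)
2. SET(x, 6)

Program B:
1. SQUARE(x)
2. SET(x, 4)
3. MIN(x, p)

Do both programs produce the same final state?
No

Program A final state: p=2, x=6
Program B final state: p=-2, x=-2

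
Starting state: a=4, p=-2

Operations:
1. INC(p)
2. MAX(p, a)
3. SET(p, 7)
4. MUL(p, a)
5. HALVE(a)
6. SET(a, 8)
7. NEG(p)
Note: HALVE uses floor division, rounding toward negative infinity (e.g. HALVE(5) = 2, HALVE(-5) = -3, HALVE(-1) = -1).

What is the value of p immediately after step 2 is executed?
p = 4

Tracing p through execution:
Initial: p = -2
After step 1 (INC(p)): p = -1
After step 2 (MAX(p, a)): p = 4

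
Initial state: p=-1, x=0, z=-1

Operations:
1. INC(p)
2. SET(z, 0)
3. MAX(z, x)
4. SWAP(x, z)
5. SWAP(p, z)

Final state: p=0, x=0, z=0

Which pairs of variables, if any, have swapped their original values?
None

Comparing initial and final values:
x: 0 → 0
z: -1 → 0
p: -1 → 0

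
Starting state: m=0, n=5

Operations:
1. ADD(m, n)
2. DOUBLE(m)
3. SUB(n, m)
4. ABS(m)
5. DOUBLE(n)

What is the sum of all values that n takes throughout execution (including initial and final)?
-5

Values of n at each step:
Initial: n = 5
After step 1: n = 5
After step 2: n = 5
After step 3: n = -5
After step 4: n = -5
After step 5: n = -10
Sum = 5 + 5 + 5 + -5 + -5 + -10 = -5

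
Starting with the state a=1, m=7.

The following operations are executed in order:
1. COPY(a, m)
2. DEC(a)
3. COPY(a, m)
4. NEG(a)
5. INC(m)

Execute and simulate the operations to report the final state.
{a: -7, m: 8}

Step-by-step execution:
Initial: a=1, m=7
After step 1 (COPY(a, m)): a=7, m=7
After step 2 (DEC(a)): a=6, m=7
After step 3 (COPY(a, m)): a=7, m=7
After step 4 (NEG(a)): a=-7, m=7
After step 5 (INC(m)): a=-7, m=8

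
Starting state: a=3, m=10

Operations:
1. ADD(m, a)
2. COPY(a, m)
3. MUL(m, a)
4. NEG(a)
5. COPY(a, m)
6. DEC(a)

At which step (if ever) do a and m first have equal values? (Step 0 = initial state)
Step 2

a and m first become equal after step 2.

Comparing values at each step:
Initial: a=3, m=10
After step 1: a=3, m=13
After step 2: a=13, m=13 ← equal!
After step 3: a=13, m=169
After step 4: a=-13, m=169
After step 5: a=169, m=169 ← equal!
After step 6: a=168, m=169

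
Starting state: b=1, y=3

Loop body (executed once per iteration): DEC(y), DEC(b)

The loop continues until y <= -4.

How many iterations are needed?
7

Tracing iterations:
Initial: b=1, y=3
After iteration 1: b=0, y=2
After iteration 2: b=-1, y=1
After iteration 3: b=-2, y=0
After iteration 4: b=-3, y=-1
After iteration 5: b=-4, y=-2
After iteration 6: b=-5, y=-3
After iteration 7: b=-6, y=-4
y <= -4 now holds, so the loop exits after 7 iterations.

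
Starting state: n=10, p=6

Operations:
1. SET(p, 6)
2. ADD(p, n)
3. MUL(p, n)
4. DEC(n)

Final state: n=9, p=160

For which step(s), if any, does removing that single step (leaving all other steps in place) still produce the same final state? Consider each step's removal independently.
Step(s) 1

Testing removal of each single step:
Without step 1: final = n=9, p=160 (same)
Without step 2: final = n=9, p=60 (different)
Without step 3: final = n=9, p=16 (different)
Without step 4: final = n=10, p=160 (different)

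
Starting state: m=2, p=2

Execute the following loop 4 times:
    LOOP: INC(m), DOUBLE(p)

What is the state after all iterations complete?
m=6, p=32

Iteration trace:
Start: m=2, p=2
After iteration 1: m=3, p=4
After iteration 2: m=4, p=8
After iteration 3: m=5, p=16
After iteration 4: m=6, p=32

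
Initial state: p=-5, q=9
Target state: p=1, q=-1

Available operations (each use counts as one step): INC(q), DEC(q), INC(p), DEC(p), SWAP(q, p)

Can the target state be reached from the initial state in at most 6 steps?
No

The target state cannot be reached within 6 steps.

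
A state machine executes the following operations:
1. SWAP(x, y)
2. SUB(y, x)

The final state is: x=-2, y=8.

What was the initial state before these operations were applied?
x=6, y=-2

Working backwards:
Final state: x=-2, y=8
Before step 2 (SUB(y, x)): x=-2, y=6
Before step 1 (SWAP(x, y)): x=6, y=-2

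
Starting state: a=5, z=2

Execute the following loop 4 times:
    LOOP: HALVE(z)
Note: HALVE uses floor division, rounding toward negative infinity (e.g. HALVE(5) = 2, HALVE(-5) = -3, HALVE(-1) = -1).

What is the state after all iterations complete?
a=5, z=0

Iteration trace:
Start: a=5, z=2
After iteration 1: a=5, z=1
After iteration 2: a=5, z=0
After iteration 3: a=5, z=0
After iteration 4: a=5, z=0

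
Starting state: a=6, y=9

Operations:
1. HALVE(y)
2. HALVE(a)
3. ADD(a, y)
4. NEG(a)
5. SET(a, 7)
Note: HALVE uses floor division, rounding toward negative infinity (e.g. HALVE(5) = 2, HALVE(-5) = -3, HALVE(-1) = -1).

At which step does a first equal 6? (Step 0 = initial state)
Step 0

Tracing a:
Initial: a = 6 ← first occurrence
After step 1: a = 6
After step 2: a = 3
After step 3: a = 7
After step 4: a = -7
After step 5: a = 7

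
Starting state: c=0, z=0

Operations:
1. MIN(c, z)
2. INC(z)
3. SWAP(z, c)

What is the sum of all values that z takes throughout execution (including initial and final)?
1

Values of z at each step:
Initial: z = 0
After step 1: z = 0
After step 2: z = 1
After step 3: z = 0
Sum = 0 + 0 + 1 + 0 = 1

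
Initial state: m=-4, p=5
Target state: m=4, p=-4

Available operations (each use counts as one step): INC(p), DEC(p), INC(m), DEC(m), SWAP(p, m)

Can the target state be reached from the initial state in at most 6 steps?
Yes

Path (2 steps): DEC(p) → SWAP(p, m)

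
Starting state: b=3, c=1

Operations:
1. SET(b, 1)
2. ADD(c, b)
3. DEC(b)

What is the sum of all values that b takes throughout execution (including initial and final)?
5

Values of b at each step:
Initial: b = 3
After step 1: b = 1
After step 2: b = 1
After step 3: b = 0
Sum = 3 + 1 + 1 + 0 = 5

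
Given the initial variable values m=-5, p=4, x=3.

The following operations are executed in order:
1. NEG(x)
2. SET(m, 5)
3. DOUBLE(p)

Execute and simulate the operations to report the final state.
{m: 5, p: 8, x: -3}

Step-by-step execution:
Initial: m=-5, p=4, x=3
After step 1 (NEG(x)): m=-5, p=4, x=-3
After step 2 (SET(m, 5)): m=5, p=4, x=-3
After step 3 (DOUBLE(p)): m=5, p=8, x=-3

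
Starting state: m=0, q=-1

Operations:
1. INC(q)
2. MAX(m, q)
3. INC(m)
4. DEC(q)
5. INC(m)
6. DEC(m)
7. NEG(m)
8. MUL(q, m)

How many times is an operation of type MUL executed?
1

Counting MUL operations:
Step 8: MUL(q, m) ← MUL
Total: 1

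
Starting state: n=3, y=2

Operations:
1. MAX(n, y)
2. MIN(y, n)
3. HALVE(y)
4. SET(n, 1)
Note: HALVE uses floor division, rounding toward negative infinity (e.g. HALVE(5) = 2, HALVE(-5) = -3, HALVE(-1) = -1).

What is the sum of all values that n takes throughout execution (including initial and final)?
13

Values of n at each step:
Initial: n = 3
After step 1: n = 3
After step 2: n = 3
After step 3: n = 3
After step 4: n = 1
Sum = 3 + 3 + 3 + 3 + 1 = 13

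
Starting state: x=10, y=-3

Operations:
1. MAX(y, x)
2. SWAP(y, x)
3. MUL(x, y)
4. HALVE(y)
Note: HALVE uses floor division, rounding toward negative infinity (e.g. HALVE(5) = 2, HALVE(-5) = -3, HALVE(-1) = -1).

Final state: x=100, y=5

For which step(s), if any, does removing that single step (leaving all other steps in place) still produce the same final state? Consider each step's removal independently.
Step(s) 2

Testing removal of each single step:
Without step 1: final = x=-30, y=5 (different)
Without step 2: final = x=100, y=5 (same)
Without step 3: final = x=10, y=5 (different)
Without step 4: final = x=100, y=10 (different)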